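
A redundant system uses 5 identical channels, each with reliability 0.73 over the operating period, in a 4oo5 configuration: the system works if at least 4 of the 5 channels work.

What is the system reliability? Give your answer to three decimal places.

R = Σ_{i=4}^{5} C(5,i) p^i (1−p)^{5−i} with p = 0.73
C(5,4)·0.73^4·0.27^1 = 0.38338
C(5,5)·0.73^5·0.27^0 = 0.20731
Sum = 0.591

0.591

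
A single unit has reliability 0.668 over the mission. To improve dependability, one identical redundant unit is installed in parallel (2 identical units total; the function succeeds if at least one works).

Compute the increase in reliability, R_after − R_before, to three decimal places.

0.222

R_before = 0.668
R_after = 1 − (1 − 0.668)^2 = 0.890
ΔR = 0.890 − 0.668 = 0.222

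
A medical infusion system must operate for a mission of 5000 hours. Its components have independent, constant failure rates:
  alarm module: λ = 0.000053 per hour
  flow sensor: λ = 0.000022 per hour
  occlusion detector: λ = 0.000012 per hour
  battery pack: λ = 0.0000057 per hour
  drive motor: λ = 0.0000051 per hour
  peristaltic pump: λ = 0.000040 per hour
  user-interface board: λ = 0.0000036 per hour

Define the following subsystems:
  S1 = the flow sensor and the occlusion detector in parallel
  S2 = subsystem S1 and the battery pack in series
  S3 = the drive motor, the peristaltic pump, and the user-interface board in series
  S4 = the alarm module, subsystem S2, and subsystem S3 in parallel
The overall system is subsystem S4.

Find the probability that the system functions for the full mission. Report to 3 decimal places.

0.998

R(alarm module) = exp(−0.000053 × 5000) = 0.76721
R(flow sensor) = exp(−0.000022 × 5000) = 0.89583
R(occlusion detector) = exp(−0.000012 × 5000) = 0.94176
R(battery pack) = exp(−0.0000057 × 5000) = 0.97190
R(drive motor) = exp(−0.0000051 × 5000) = 0.97482
R(peristaltic pump) = exp(−0.000040 × 5000) = 0.81873
R(user-interface board) = exp(−0.0000036 × 5000) = 0.98216
Parallel (flow sensor and occlusion detector): 1 − (1 − 0.89583)(1 − 0.94176) = 0.99393
Series ([0.99393] and battery pack): 0.99393 × 0.97190 = 0.96600
Series (drive motor, peristaltic pump, and user-interface board): 0.97482 × 0.81873 × 0.98216 = 0.78388
Parallel (alarm module, [0.96600], and [0.78388]): 1 − (1 − 0.76721)(1 − 0.96600)(1 − 0.78388) = 0.998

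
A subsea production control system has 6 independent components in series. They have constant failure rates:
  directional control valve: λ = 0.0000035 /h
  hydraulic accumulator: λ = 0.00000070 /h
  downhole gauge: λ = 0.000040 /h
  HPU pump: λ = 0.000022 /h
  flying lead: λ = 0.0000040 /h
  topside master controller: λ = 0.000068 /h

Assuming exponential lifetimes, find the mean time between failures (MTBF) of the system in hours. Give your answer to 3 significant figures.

7240

Series of exponential components: λ_sys = Σ λ_i
λ_sys = 0.0000035 + 0.00000070 + 0.000040 + 0.000022 + 0.0000040 + 0.000068 = 1.3820e-04 /h
MTBF = 1 / λ_sys = 7240 h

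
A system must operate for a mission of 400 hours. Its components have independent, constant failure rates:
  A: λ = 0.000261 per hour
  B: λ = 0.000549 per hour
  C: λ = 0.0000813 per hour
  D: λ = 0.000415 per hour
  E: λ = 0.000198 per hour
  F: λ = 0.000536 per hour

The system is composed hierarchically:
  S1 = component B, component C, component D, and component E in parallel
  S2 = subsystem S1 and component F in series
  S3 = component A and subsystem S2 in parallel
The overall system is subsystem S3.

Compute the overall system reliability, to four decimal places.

R(A) = exp(−0.000261 × 400) = 0.900865
R(B) = exp(−0.000549 × 400) = 0.802840
R(C) = exp(−0.0000813 × 400) = 0.968003
R(D) = exp(−0.000415 × 400) = 0.847046
R(E) = exp(−0.000198 × 400) = 0.923855
R(F) = exp(−0.000536 × 400) = 0.807026
Parallel (B, C, D, and E): 1 − (1 − 0.802840)(1 − 0.968003)(1 − 0.847046)(1 − 0.923855) = 0.999927
Series ([0.999927] and F): 0.999927 × 0.807026 = 0.806967
Parallel (A and [0.806967]): 1 − (1 − 0.900865)(1 − 0.806967) = 0.9809

0.9809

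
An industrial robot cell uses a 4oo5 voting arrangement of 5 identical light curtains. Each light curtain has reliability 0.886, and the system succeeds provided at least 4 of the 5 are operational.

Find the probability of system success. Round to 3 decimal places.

0.897

R = Σ_{i=4}^{5} C(5,i) p^i (1−p)^{5−i} with p = 0.886
C(5,4)·0.886^4·0.114^1 = 0.35124
C(5,5)·0.886^5·0.114^0 = 0.54597
Sum = 0.897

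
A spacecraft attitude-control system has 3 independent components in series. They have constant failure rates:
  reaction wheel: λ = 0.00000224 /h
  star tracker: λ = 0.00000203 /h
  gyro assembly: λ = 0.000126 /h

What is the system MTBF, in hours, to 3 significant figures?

7680

Series of exponential components: λ_sys = Σ λ_i
λ_sys = 0.00000224 + 0.00000203 + 0.000126 = 1.3027e-04 /h
MTBF = 1 / λ_sys = 7680 h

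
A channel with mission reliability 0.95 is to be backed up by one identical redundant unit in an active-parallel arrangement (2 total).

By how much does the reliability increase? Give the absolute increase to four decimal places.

0.0475

R_before = 0.95
R_after = 1 − (1 − 0.95)^2 = 0.9975
ΔR = 0.9975 − 0.95 = 0.0475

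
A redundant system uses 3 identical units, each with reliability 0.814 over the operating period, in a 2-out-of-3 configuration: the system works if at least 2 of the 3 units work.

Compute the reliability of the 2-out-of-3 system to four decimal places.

0.9091

R = Σ_{i=2}^{3} C(3,i) p^i (1−p)^{3−i} with p = 0.814
C(3,2)·0.814^2·0.186^1 = 0.369729
C(3,3)·0.814^3·0.186^0 = 0.539353
Sum = 0.9091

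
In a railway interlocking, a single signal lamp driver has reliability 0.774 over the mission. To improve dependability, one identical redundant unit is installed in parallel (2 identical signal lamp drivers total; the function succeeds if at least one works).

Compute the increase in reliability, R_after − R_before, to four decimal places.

0.1749

R_before = 0.774
R_after = 1 − (1 − 0.774)^2 = 0.9489
ΔR = 0.9489 − 0.774 = 0.1749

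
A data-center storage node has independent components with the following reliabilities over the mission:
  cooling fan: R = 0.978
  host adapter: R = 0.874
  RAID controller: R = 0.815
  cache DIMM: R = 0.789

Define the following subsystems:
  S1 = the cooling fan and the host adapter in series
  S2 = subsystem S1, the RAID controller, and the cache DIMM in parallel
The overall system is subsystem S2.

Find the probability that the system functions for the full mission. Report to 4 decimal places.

0.9943

Series (cooling fan and host adapter): 0.978000 × 0.874000 = 0.854772
Parallel ([0.854772], RAID controller, and cache DIMM): 1 − (1 − 0.854772)(1 − 0.815000)(1 − 0.789000) = 0.9943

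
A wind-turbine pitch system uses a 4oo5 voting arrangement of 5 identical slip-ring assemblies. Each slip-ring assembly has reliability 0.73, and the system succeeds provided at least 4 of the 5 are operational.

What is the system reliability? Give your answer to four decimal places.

R = Σ_{i=4}^{5} C(5,i) p^i (1−p)^{5−i} with p = 0.73
C(5,4)·0.73^4·0.27^1 = 0.383376
C(5,5)·0.73^5·0.27^0 = 0.207307
Sum = 0.5907

0.5907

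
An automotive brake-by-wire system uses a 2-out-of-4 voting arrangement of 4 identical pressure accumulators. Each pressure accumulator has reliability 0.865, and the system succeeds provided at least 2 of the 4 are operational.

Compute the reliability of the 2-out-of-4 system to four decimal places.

R = Σ_{i=2}^{4} C(4,i) p^i (1−p)^{4−i} with p = 0.865
C(4,2)·0.865^2·0.135^2 = 0.081818
C(4,3)·0.865^3·0.135^1 = 0.349496
C(4,4)·0.865^4·0.135^0 = 0.559841
Sum = 0.9912

0.9912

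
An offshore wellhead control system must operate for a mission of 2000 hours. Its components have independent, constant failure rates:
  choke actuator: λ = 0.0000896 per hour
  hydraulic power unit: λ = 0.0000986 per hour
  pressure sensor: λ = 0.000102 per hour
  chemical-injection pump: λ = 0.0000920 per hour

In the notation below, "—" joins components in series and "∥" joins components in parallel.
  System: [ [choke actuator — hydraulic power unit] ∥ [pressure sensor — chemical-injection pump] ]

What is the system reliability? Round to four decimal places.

R(choke actuator) = exp(−0.0000896 × 2000) = 0.835939
R(hydraulic power unit) = exp(−0.0000986 × 2000) = 0.821026
R(pressure sensor) = exp(−0.000102 × 2000) = 0.815462
R(chemical-injection pump) = exp(−0.0000920 × 2000) = 0.831936
Series (choke actuator and hydraulic power unit): 0.835939 × 0.821026 = 0.686328
Series (pressure sensor and chemical-injection pump): 0.815462 × 0.831936 = 0.678412
Parallel ([0.686328] and [0.678412]): 1 − (1 − 0.686328)(1 − 0.678412) = 0.8991

0.8991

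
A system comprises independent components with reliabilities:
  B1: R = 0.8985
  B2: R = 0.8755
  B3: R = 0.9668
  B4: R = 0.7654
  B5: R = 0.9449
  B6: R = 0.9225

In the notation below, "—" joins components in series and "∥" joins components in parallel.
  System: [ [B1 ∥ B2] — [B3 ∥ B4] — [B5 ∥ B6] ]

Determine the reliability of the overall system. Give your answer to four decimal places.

Parallel (B1 and B2): 1 − (1 − 0.898500)(1 − 0.875500) = 0.987363
Parallel (B3 and B4): 1 − (1 − 0.966800)(1 − 0.765400) = 0.992211
Parallel (B5 and B6): 1 − (1 − 0.944900)(1 − 0.922500) = 0.995730
Series ([0.987363], [0.992211], and [0.995730]): 0.987363 × 0.992211 × 0.995730 = 0.9755

0.9755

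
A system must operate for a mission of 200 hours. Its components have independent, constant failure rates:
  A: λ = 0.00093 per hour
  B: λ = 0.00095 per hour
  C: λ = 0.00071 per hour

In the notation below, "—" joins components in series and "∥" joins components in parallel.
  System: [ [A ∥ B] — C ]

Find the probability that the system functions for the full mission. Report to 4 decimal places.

R(A) = exp(−0.00093 × 200) = 0.830274
R(B) = exp(−0.00095 × 200) = 0.826959
R(C) = exp(−0.00071 × 200) = 0.867621
Parallel (A and B): 1 − (1 − 0.830274)(1 − 0.826959) = 0.970630
Series ([0.970630] and C): 0.970630 × 0.867621 = 0.8421

0.8421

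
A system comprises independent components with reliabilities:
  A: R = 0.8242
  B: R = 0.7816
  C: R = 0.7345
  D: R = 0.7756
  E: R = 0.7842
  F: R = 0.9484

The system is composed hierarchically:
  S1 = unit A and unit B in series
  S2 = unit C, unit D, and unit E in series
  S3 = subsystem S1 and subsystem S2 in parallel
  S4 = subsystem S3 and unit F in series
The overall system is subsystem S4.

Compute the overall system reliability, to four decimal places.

0.7617

Series (A and B): 0.824200 × 0.781600 = 0.644195
Series (C, D, and E): 0.734500 × 0.775600 × 0.784200 = 0.446742
Parallel ([0.644195] and [0.446742]): 1 − (1 − 0.644195)(1 − 0.446742) = 0.803148
Series ([0.803148] and F): 0.803148 × 0.948400 = 0.7617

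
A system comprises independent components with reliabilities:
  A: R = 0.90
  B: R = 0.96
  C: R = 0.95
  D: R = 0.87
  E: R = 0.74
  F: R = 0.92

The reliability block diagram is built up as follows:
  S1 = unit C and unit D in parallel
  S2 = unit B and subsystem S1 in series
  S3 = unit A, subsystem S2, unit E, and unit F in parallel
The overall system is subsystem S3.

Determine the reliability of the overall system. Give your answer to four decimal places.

Parallel (C and D): 1 − (1 − 0.950000)(1 − 0.870000) = 0.993500
Series (B and [0.993500]): 0.960000 × 0.993500 = 0.953760
Parallel (A, [0.953760], E, and F): 1 − (1 − 0.900000)(1 − 0.953760)(1 − 0.740000)(1 − 0.920000) = 0.9999

0.9999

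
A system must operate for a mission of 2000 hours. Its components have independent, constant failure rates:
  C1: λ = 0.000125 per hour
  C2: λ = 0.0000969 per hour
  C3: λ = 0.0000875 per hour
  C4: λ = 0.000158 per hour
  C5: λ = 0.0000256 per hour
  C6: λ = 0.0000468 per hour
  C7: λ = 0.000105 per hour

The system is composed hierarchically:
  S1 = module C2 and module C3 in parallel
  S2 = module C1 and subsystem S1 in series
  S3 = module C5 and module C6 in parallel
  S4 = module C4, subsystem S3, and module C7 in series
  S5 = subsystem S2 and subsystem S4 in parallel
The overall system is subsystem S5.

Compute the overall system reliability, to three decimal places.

R(C1) = exp(−0.000125 × 2000) = 0.77880
R(C2) = exp(−0.0000969 × 2000) = 0.82382
R(C3) = exp(−0.0000875 × 2000) = 0.83946
R(C4) = exp(−0.000158 × 2000) = 0.72906
R(C5) = exp(−0.0000256 × 2000) = 0.95009
R(C6) = exp(−0.0000468 × 2000) = 0.91065
R(C7) = exp(−0.000105 × 2000) = 0.81058
Parallel (C2 and C3): 1 − (1 − 0.82382)(1 − 0.83946) = 0.97172
Series (C1 and [0.97172]): 0.77880 × 0.97172 = 0.75678
Parallel (C5 and C6): 1 − (1 − 0.95009)(1 − 0.91065) = 0.99554
Series (C4, [0.99554], and C7): 0.72906 × 0.99554 × 0.81058 = 0.58833
Parallel ([0.75678] and [0.58833]): 1 − (1 − 0.75678)(1 − 0.58833) = 0.900

0.900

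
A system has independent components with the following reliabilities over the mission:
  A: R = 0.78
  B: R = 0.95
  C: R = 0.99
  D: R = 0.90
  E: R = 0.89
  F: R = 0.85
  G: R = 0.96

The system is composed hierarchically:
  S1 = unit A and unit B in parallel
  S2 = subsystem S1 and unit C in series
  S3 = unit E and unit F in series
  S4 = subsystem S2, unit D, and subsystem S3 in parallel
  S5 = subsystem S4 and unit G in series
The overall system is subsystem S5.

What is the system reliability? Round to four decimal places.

Parallel (A and B): 1 − (1 − 0.780000)(1 − 0.950000) = 0.989000
Series ([0.989000] and C): 0.989000 × 0.990000 = 0.979110
Series (E and F): 0.890000 × 0.850000 = 0.756500
Parallel ([0.979110], D, and [0.756500]): 1 − (1 − 0.979110)(1 − 0.900000)(1 − 0.756500) = 0.999491
Series ([0.999491] and G): 0.999491 × 0.960000 = 0.9595

0.9595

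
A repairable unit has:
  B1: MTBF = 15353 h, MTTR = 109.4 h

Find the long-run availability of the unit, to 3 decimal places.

A(B1) = MTBF/(MTBF+MTTR) = 15353/(15353+109.4) = 0.993

0.993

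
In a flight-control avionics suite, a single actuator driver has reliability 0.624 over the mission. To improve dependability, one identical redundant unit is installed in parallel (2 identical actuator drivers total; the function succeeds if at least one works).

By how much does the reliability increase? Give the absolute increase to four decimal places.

R_before = 0.624
R_after = 1 − (1 − 0.624)^2 = 0.8586
ΔR = 0.8586 − 0.624 = 0.2346

0.2346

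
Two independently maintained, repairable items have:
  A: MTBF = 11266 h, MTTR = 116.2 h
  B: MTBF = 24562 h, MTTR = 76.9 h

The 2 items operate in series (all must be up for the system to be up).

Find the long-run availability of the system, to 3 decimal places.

A(A) = MTBF/(MTBF+MTTR) = 11266/(11266+116.2) = 0.989791
A(B) = MTBF/(MTBF+MTTR) = 24562/(24562+76.9) = 0.996879
Series availability: 0.989791 × 0.996879 = 0.987

0.987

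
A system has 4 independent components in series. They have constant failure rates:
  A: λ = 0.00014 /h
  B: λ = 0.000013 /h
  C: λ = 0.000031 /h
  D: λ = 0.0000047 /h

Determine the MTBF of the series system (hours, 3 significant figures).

Series of exponential components: λ_sys = Σ λ_i
λ_sys = 0.00014 + 0.000013 + 0.000031 + 0.0000047 = 1.8870e-04 /h
MTBF = 1 / λ_sys = 5300 h

5300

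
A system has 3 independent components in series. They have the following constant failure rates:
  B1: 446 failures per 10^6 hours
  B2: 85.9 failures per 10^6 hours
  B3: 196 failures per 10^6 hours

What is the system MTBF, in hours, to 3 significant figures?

Series of exponential components: λ_sys = Σ λ_i
λ_sys = 0.000446 + 0.0000859 + 0.000196 = 7.2790e-04 /h
MTBF = 1 / λ_sys = 1370 h

1370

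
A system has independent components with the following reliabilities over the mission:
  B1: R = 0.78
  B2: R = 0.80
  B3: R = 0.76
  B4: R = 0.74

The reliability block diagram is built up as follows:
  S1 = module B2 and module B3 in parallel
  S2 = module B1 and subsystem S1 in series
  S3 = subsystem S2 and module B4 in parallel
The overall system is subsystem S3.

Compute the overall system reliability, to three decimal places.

0.933

Parallel (B2 and B3): 1 − (1 − 0.80000)(1 − 0.76000) = 0.95200
Series (B1 and [0.95200]): 0.78000 × 0.95200 = 0.74256
Parallel ([0.74256] and B4): 1 − (1 − 0.74256)(1 − 0.74000) = 0.933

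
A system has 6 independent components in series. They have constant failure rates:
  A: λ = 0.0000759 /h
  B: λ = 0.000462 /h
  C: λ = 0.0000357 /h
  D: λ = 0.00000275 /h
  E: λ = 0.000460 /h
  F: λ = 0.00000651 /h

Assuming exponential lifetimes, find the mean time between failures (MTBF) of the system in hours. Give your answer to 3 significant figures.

959

Series of exponential components: λ_sys = Σ λ_i
λ_sys = 0.0000759 + 0.000462 + 0.0000357 + 0.00000275 + 0.000460 + 0.00000651 = 1.0429e-03 /h
MTBF = 1 / λ_sys = 959 h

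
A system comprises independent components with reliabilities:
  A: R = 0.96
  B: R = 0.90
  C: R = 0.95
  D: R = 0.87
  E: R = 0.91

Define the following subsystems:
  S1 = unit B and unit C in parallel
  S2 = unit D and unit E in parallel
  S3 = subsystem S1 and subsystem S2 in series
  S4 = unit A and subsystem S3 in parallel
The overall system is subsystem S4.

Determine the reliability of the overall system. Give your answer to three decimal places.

Parallel (B and C): 1 − (1 − 0.90000)(1 − 0.95000) = 0.99500
Parallel (D and E): 1 − (1 − 0.87000)(1 − 0.91000) = 0.98830
Series ([0.99500] and [0.98830]): 0.99500 × 0.98830 = 0.98336
Parallel (A and [0.98336]): 1 − (1 − 0.96000)(1 − 0.98336) = 0.999

0.999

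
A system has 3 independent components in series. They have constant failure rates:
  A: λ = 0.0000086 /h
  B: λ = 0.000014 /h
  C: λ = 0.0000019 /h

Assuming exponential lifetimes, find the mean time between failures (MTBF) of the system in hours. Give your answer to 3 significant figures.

Series of exponential components: λ_sys = Σ λ_i
λ_sys = 0.0000086 + 0.000014 + 0.0000019 = 2.4500e-05 /h
MTBF = 1 / λ_sys = 40800 h

40800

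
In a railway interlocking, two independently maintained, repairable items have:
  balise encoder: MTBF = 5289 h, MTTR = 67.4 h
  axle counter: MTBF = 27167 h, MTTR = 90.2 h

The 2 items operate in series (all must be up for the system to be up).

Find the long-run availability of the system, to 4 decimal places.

0.9841

A(balise encoder) = MTBF/(MTBF+MTTR) = 5289/(5289+67.4) = 0.987417
A(axle counter) = MTBF/(MTBF+MTTR) = 27167/(27167+90.2) = 0.996691
Series availability: 0.987417 × 0.996691 = 0.9841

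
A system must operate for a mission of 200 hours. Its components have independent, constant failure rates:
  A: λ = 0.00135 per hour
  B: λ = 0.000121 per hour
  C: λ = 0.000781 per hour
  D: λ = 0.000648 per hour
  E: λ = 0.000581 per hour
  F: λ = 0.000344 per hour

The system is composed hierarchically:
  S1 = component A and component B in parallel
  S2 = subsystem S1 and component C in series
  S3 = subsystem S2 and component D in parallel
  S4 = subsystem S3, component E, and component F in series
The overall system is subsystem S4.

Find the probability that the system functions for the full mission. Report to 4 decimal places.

R(A) = exp(−0.00135 × 200) = 0.763379
R(B) = exp(−0.000121 × 200) = 0.976090
R(C) = exp(−0.000781 × 200) = 0.855388
R(D) = exp(−0.000648 × 200) = 0.878447
R(E) = exp(−0.000581 × 200) = 0.890297
R(F) = exp(−0.000344 × 200) = 0.933513
Parallel (A and B): 1 − (1 − 0.763379)(1 − 0.976090) = 0.994342
Series ([0.994342] and C): 0.994342 × 0.855388 = 0.850548
Parallel ([0.850548] and D): 1 − (1 − 0.850548)(1 − 0.878447) = 0.981834
Series ([0.981834], E, and F): 0.981834 × 0.890297 × 0.933513 = 0.8160

0.8160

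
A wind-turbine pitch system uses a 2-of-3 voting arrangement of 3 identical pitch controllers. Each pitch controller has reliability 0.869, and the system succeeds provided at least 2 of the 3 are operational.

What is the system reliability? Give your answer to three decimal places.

R = Σ_{i=2}^{3} C(3,i) p^i (1−p)^{3−i} with p = 0.869
C(3,2)·0.869^2·0.131^1 = 0.29678
C(3,3)·0.869^3·0.131^0 = 0.65623
Sum = 0.953

0.953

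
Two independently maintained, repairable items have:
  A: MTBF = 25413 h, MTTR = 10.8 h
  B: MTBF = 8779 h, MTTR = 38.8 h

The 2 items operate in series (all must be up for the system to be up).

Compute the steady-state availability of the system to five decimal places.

A(A) = MTBF/(MTBF+MTTR) = 25413/(25413+10.8) = 0.999575
A(B) = MTBF/(MTBF+MTTR) = 8779/(8779+38.8) = 0.995600
Series availability: 0.999575 × 0.995600 = 0.99518

0.99518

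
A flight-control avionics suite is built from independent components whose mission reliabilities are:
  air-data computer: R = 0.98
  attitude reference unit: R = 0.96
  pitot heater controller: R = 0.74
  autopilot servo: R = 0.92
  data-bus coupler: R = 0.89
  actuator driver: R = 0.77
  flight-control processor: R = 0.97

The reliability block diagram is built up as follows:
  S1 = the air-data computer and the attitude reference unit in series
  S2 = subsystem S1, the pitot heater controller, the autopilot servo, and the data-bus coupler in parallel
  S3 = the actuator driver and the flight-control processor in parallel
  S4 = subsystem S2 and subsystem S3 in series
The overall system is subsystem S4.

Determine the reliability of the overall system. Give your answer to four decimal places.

0.9930

Series (air-data computer and attitude reference unit): 0.980000 × 0.960000 = 0.940800
Parallel ([0.940800], pitot heater controller, autopilot servo, and data-bus coupler): 1 − (1 − 0.940800)(1 − 0.740000)(1 − 0.920000)(1 − 0.890000) = 0.999865
Parallel (actuator driver and flight-control processor): 1 − (1 − 0.770000)(1 − 0.970000) = 0.993100
Series ([0.999865] and [0.993100]): 0.999865 × 0.993100 = 0.9930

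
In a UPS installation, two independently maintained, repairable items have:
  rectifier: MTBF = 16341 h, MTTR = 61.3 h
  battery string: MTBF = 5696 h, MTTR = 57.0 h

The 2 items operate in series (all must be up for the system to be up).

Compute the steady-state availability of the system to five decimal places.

A(rectifier) = MTBF/(MTBF+MTTR) = 16341/(16341+61.3) = 0.996263
A(battery string) = MTBF/(MTBF+MTTR) = 5696/(5696+57.0) = 0.990092
Series availability: 0.996263 × 0.990092 = 0.98639

0.98639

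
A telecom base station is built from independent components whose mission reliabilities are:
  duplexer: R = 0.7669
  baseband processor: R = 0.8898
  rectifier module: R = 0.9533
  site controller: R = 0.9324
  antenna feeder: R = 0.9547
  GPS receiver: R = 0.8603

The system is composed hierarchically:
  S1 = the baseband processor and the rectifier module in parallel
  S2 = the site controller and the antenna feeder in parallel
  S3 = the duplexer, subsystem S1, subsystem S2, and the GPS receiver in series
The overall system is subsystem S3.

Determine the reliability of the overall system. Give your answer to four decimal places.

0.6544

Parallel (baseband processor and rectifier module): 1 − (1 − 0.889800)(1 − 0.953300) = 0.994854
Parallel (site controller and antenna feeder): 1 − (1 − 0.932400)(1 − 0.954700) = 0.996938
Series (duplexer, [0.994854], [0.996938], and GPS receiver): 0.766900 × 0.994854 × 0.996938 × 0.860300 = 0.6544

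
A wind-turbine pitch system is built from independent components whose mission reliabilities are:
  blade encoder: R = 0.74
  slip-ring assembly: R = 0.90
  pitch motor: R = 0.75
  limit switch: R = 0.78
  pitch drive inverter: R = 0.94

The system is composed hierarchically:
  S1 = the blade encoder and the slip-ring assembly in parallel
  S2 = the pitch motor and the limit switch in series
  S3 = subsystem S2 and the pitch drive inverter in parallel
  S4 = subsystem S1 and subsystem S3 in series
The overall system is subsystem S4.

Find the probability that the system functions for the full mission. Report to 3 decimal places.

Parallel (blade encoder and slip-ring assembly): 1 − (1 − 0.74000)(1 − 0.90000) = 0.97400
Series (pitch motor and limit switch): 0.75000 × 0.78000 = 0.58500
Parallel ([0.58500] and pitch drive inverter): 1 − (1 − 0.58500)(1 − 0.94000) = 0.97510
Series ([0.97400] and [0.97510]): 0.97400 × 0.97510 = 0.950

0.950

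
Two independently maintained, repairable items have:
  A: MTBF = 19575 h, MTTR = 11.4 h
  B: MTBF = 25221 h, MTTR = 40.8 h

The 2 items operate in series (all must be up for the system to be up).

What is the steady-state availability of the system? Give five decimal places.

0.99780

A(A) = MTBF/(MTBF+MTTR) = 19575/(19575+11.4) = 0.999418
A(B) = MTBF/(MTBF+MTTR) = 25221/(25221+40.8) = 0.998385
Series availability: 0.999418 × 0.998385 = 0.99780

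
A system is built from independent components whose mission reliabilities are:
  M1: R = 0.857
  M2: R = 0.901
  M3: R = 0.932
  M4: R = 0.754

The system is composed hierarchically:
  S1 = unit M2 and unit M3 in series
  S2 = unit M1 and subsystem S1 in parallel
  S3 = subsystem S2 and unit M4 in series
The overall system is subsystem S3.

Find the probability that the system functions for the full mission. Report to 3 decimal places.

0.737

Series (M2 and M3): 0.90100 × 0.93200 = 0.83973
Parallel (M1 and [0.83973]): 1 − (1 − 0.85700)(1 − 0.83973) = 0.97708
Series ([0.97708] and M4): 0.97708 × 0.75400 = 0.737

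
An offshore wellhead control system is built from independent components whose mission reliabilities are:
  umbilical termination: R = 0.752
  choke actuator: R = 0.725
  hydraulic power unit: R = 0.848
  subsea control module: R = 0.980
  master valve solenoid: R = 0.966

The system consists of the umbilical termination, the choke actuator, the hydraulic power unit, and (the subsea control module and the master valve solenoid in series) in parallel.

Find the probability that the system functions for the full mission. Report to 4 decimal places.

Series (subsea control module and master valve solenoid): 0.980000 × 0.966000 = 0.946680
Parallel (umbilical termination, choke actuator, hydraulic power unit, and [0.946680]): 1 − (1 − 0.752000)(1 − 0.725000)(1 − 0.848000)(1 − 0.946680) = 0.9994

0.9994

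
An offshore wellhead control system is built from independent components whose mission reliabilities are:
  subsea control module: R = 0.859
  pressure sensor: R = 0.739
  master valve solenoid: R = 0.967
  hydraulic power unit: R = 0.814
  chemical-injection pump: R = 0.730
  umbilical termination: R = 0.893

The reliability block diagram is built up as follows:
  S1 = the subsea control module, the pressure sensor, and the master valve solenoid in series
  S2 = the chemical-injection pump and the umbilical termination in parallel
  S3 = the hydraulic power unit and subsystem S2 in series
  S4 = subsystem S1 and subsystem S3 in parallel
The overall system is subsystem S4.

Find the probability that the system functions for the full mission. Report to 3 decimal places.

0.919

Series (subsea control module, pressure sensor, and master valve solenoid): 0.85900 × 0.73900 × 0.96700 = 0.61385
Parallel (chemical-injection pump and umbilical termination): 1 − (1 − 0.73000)(1 − 0.89300) = 0.97111
Series (hydraulic power unit and [0.97111]): 0.81400 × 0.97111 = 0.79048
Parallel ([0.61385] and [0.79048]): 1 − (1 − 0.61385)(1 − 0.79048) = 0.919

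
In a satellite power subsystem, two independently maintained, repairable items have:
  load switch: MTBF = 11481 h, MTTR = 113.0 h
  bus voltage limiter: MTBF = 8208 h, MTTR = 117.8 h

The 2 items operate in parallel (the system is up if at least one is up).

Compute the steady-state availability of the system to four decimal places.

A(load switch) = MTBF/(MTBF+MTTR) = 11481/(11481+113.0) = 0.990254
A(bus voltage limiter) = MTBF/(MTBF+MTTR) = 8208/(8208+117.8) = 0.985851
Parallel availability: 1 − (1 − 0.990254)(1 − 0.985851) = 0.9999

0.9999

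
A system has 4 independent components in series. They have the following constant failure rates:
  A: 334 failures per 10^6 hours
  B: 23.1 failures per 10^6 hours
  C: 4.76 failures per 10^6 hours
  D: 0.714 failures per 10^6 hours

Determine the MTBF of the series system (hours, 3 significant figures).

Series of exponential components: λ_sys = Σ λ_i
λ_sys = 0.000334 + 0.0000231 + 0.00000476 + 0.000000714 = 3.6257e-04 /h
MTBF = 1 / λ_sys = 2760 h

2760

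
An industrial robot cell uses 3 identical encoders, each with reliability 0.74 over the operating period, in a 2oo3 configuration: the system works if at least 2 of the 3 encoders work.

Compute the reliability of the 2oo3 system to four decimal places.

R = Σ_{i=2}^{3} C(3,i) p^i (1−p)^{3−i} with p = 0.74
C(3,2)·0.74^2·0.26^1 = 0.427128
C(3,3)·0.74^3·0.26^0 = 0.405224
Sum = 0.8324

0.8324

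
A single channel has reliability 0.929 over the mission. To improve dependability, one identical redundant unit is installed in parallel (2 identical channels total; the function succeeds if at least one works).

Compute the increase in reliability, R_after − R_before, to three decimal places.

0.066

R_before = 0.929
R_after = 1 − (1 − 0.929)^2 = 0.995
ΔR = 0.995 − 0.929 = 0.066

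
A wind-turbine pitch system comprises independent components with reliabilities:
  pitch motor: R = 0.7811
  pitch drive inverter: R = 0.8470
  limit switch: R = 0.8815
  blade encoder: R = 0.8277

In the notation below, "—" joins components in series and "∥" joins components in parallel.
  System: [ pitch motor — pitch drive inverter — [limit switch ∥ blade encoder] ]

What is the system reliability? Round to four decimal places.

0.6481

Parallel (limit switch and blade encoder): 1 − (1 − 0.881500)(1 − 0.827700) = 0.979582
Series (pitch motor, pitch drive inverter, and [0.979582]): 0.781100 × 0.847000 × 0.979582 = 0.6481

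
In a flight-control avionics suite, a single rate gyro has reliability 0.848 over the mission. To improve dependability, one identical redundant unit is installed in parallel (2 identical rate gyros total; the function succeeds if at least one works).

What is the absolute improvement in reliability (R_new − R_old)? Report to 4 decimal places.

0.1289

R_before = 0.848
R_after = 1 − (1 − 0.848)^2 = 0.9769
ΔR = 0.9769 − 0.848 = 0.1289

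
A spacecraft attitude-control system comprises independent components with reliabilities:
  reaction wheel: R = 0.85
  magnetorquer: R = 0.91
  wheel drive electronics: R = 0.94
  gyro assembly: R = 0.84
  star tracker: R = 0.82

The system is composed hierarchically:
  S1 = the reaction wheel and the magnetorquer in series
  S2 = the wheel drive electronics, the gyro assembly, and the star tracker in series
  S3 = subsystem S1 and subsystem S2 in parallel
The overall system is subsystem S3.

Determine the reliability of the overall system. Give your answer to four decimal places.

0.9202

Series (reaction wheel and magnetorquer): 0.850000 × 0.910000 = 0.773500
Series (wheel drive electronics, gyro assembly, and star tracker): 0.940000 × 0.840000 × 0.820000 = 0.647472
Parallel ([0.773500] and [0.647472]): 1 − (1 − 0.773500)(1 − 0.647472) = 0.9202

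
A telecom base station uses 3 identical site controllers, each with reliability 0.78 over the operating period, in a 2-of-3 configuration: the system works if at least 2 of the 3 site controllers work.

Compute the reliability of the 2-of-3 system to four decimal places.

0.8761

R = Σ_{i=2}^{3} C(3,i) p^i (1−p)^{3−i} with p = 0.78
C(3,2)·0.78^2·0.22^1 = 0.401544
C(3,3)·0.78^3·0.22^0 = 0.474552
Sum = 0.8761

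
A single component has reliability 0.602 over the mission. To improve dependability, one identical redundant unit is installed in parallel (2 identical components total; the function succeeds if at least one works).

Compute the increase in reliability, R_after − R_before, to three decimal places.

R_before = 0.602
R_after = 1 − (1 − 0.602)^2 = 0.842
ΔR = 0.842 − 0.602 = 0.240

0.240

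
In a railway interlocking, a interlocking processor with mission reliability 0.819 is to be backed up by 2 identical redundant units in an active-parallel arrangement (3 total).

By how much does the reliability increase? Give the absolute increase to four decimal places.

0.1751

R_before = 0.819
R_after = 1 − (1 − 0.819)^3 = 0.9941
ΔR = 0.9941 − 0.819 = 0.1751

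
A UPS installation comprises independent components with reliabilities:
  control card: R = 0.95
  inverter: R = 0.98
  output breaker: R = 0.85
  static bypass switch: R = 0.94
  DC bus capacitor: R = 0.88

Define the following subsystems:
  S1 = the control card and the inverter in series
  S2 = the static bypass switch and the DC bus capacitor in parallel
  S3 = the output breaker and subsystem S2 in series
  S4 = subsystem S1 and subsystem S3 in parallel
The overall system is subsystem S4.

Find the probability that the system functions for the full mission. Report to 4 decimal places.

0.9892

Series (control card and inverter): 0.950000 × 0.980000 = 0.931000
Parallel (static bypass switch and DC bus capacitor): 1 − (1 − 0.940000)(1 − 0.880000) = 0.992800
Series (output breaker and [0.992800]): 0.850000 × 0.992800 = 0.843880
Parallel ([0.931000] and [0.843880]): 1 − (1 − 0.931000)(1 − 0.843880) = 0.9892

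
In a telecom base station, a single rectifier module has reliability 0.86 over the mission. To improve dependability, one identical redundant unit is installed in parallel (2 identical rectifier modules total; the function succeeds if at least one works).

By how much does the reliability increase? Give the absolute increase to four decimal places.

R_before = 0.86
R_after = 1 − (1 − 0.86)^2 = 0.9804
ΔR = 0.9804 − 0.86 = 0.1204

0.1204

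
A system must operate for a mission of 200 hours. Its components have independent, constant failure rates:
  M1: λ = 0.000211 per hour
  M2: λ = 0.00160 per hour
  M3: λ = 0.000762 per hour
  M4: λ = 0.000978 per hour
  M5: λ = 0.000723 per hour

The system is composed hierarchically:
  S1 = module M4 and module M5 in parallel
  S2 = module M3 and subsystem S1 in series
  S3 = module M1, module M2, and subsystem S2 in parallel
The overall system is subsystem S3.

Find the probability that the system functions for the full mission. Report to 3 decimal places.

0.998

R(M1) = exp(−0.000211 × 200) = 0.95868
R(M2) = exp(−0.00160 × 200) = 0.72615
R(M3) = exp(−0.000762 × 200) = 0.85864
R(M4) = exp(−0.000978 × 200) = 0.82234
R(M5) = exp(−0.000723 × 200) = 0.86537
Parallel (M4 and M5): 1 − (1 − 0.82234)(1 − 0.86537) = 0.97608
Series (M3 and [0.97608]): 0.85864 × 0.97608 = 0.83810
Parallel (M1, M2, and [0.83810]): 1 − (1 − 0.95868)(1 − 0.72615)(1 − 0.83810) = 0.998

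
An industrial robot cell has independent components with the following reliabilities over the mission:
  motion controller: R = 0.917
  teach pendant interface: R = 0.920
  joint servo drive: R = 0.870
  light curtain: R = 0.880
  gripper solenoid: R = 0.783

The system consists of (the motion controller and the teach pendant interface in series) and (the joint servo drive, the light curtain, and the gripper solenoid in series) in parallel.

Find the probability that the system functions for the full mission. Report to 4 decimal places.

0.9374

Series (motion controller and teach pendant interface): 0.917000 × 0.920000 = 0.843640
Series (joint servo drive, light curtain, and gripper solenoid): 0.870000 × 0.880000 × 0.783000 = 0.599465
Parallel ([0.843640] and [0.599465]): 1 − (1 − 0.843640)(1 − 0.599465) = 0.9374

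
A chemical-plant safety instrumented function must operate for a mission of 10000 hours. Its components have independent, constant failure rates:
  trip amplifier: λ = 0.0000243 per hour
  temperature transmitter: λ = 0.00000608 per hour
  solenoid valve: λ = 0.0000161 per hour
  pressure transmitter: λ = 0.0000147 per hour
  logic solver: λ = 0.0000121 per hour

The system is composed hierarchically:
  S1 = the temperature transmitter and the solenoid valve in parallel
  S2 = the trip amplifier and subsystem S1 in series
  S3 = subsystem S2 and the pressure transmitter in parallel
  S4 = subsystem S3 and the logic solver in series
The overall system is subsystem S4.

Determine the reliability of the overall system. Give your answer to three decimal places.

0.859

R(trip amplifier) = exp(−0.0000243 × 10000) = 0.78427
R(temperature transmitter) = exp(−0.00000608 × 10000) = 0.94101
R(solenoid valve) = exp(−0.0000161 × 10000) = 0.85129
R(pressure transmitter) = exp(−0.0000147 × 10000) = 0.86329
R(logic solver) = exp(−0.0000121 × 10000) = 0.88603
Parallel (temperature transmitter and solenoid valve): 1 − (1 − 0.94101)(1 − 0.85129) = 0.99123
Series (trip amplifier and [0.99123]): 0.78427 × 0.99123 = 0.77739
Parallel ([0.77739] and pressure transmitter): 1 − (1 − 0.77739)(1 − 0.86329) = 0.96957
Series ([0.96957] and logic solver): 0.96957 × 0.88603 = 0.859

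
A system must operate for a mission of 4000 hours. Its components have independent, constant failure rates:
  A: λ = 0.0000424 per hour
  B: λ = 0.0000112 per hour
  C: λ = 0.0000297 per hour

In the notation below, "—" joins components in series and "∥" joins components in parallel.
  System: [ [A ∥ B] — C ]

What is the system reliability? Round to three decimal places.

0.882

R(A) = exp(−0.0000424 × 4000) = 0.84400
R(B) = exp(−0.0000112 × 4000) = 0.95619
R(C) = exp(−0.0000297 × 4000) = 0.88799
Parallel (A and B): 1 − (1 − 0.84400)(1 − 0.95619) = 0.99317
Series ([0.99317] and C): 0.99317 × 0.88799 = 0.882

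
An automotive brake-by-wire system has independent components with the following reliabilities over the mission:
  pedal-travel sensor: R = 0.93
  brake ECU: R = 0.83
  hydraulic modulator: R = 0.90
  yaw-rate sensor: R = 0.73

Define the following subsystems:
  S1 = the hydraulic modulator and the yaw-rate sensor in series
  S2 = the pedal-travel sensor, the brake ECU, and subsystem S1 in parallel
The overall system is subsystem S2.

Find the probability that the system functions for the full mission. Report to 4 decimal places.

0.9959

Series (hydraulic modulator and yaw-rate sensor): 0.900000 × 0.730000 = 0.657000
Parallel (pedal-travel sensor, brake ECU, and [0.657000]): 1 − (1 − 0.930000)(1 − 0.830000)(1 − 0.657000) = 0.9959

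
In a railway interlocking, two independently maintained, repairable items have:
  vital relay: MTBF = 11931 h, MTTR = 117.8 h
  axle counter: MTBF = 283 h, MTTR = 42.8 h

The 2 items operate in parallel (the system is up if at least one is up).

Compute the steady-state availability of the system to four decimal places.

0.9987

A(vital relay) = MTBF/(MTBF+MTTR) = 11931/(11931+117.8) = 0.990223
A(axle counter) = MTBF/(MTBF+MTTR) = 283/(283+42.8) = 0.868631
Parallel availability: 1 − (1 − 0.990223)(1 − 0.868631) = 0.9987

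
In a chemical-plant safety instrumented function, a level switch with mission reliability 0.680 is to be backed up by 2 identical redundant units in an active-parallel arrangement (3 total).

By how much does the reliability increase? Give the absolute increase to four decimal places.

0.2872

R_before = 0.680
R_after = 1 − (1 − 0.680)^3 = 0.9672
ΔR = 0.9672 − 0.680 = 0.2872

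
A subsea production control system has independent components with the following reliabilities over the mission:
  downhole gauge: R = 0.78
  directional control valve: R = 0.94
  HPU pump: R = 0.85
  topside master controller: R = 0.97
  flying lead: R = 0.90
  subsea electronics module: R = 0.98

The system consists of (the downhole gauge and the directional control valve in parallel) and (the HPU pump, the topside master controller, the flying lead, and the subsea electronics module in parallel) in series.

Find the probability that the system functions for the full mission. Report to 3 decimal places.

Parallel (downhole gauge and directional control valve): 1 − (1 − 0.78000)(1 − 0.94000) = 0.98680
Parallel (HPU pump, topside master controller, flying lead, and subsea electronics module): 1 − (1 − 0.85000)(1 − 0.97000)(1 − 0.90000)(1 − 0.98000) = 0.99999
Series ([0.98680] and [0.99999]): 0.98680 × 0.99999 = 0.987

0.987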